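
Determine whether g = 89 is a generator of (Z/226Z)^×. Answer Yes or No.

φ(226) = φ(2)·φ(113) = 1·112 = 112 = 2^4 · 7.
It suffices to check that the order of 89 is not a proper divisor of 112: compute 89^(112/q) for q ∈ {2, 7}.
89^56 ≡ 225 (mod 226)  [q = 2: ≢ 1 ✓]
89^16 ≡ 141 (mod 226)  [q = 7: ≢ 1 ✓]
All checks pass, so 89 has order 112 and is a primitive root modulo 226.

Yes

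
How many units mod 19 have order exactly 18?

6

φ(19) = 19 − 1 = 18 = 2 · 3^2.
In a cyclic group of order 18, there are φ(d) elements of order d for each divisor d of 18, and zero for non-divisors.
18 = 2 · 3^2 divides 18, and φ(18) = 6.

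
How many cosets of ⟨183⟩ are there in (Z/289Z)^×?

ord(183) | φ(289) = φ(17^2) = 17·(17−1) = 272 = 2^4 · 17.
Divisors of 272: 1, 2, 4, 8, 16, 17, 34, 68, 136, 272.
Check 183^d mod 289 for each divisor in increasing order:
183^1 ≡ 183 (mod 289)
183^2 ≡ 254 (mod 289)
183^4 ≡ 69 (mod 289)
183^8 ≡ 137 (mod 289)
183^16 ≡ 273 (mod 289)
183^17 ≡ 251 (mod 289)
183^34 ≡ 288 (mod 289)
183^68 ≡ 1 (mod 289) ✓
The order of 183 is 68, so the subgroup it generates has 68 elements.
The index is φ(289) / ord(183) = 272 / 68 = 4.

4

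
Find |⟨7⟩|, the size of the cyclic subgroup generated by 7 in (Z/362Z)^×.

12

By Lagrange's theorem, ord_362(7) divides φ(362) = φ(2)·φ(181) = 1·180 = 180 = 2^2 · 3^2 · 5.
Divisors of 180: 1, 2, 3, 4, 5, 6, 9, 10, 12, 15, 18, 20, 30, 36, 45, 60, 90, 180.
Compute 7^d (mod 362) for the divisors d until we hit 1:
7^1 ≡ 7 (mod 362)
7^2 ≡ 49 (mod 362)
7^3 ≡ 343 (mod 362)
7^4 ≡ 229 (mod 362)
7^5 ≡ 155 (mod 362)
7^6 ≡ 361 (mod 362)
7^9 ≡ 19 (mod 362)
7^10 ≡ 133 (mod 362)
7^12 ≡ 1 (mod 362) ✓
Hence ord(7) = 12.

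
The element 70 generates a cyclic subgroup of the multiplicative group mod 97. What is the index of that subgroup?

6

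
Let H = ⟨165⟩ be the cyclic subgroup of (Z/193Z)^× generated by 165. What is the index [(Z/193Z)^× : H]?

4

The order of 165 must divide φ(193) = 193 − 1 = 192 = 2^6 · 3.
Divisors of 192: 1, 2, 3, 4, 6, 8, 12, 16, 24, 32, 48, 64, 96, 192.
Test each divisor d:
165^1 ≡ 165
165^2 ≡ 12
165^3 ≡ 50
165^4 ≡ 144
165^6 ≡ 184
165^8 ≡ 85
165^12 ≡ 81
165^16 ≡ 84
165^24 ≡ 192
165^32 ≡ 108
165^48 ≡ 1
So ord_193(165) = 48, hence |⟨165⟩| = 48.
[(Z/193Z)^× : ⟨165⟩] = 192/48 = 4.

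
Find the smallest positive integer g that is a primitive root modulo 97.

5

φ(97) = 97 − 1 = 96 = 2^5 · 3.
Test candidates g = 2, 3, … against the prime factors q ∈ {2, 3} of φ(97): g is a generator iff g^(96/q) ≢ 1 for every such q.
g = 2: 2^48 ≡ 1 — hits 1, so not a primitive root.
g = 3: 3^48 ≡ 1 — hits 1, so not a primitive root.
g = 4: 4^48 ≡ 1 — hits 1, so not a primitive root.
g = 5: 5^48 ≡ 96; 5^32 ≡ 35 — none is 1, so 5 is a primitive root.
So 5 is the smallest generator of (Z/97Z)^×.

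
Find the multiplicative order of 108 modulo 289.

272

ord(108) | φ(289) = φ(17^2) = 17·(17−1) = 272 = 2^4 · 17.
Divisors of 272: 1, 2, 4, 8, 16, 17, 34, 68, 136, 272.
Check 108^d mod 289 for each divisor in increasing order:
108^1 ≡ 108 (mod 289)
108^2 ≡ 104 (mod 289)
108^4 ≡ 123 (mod 289)
108^8 ≡ 101 (mod 289)
108^16 ≡ 86 (mod 289)
108^17 ≡ 40 (mod 289)
108^34 ≡ 155 (mod 289)
108^68 ≡ 38 (mod 289)
108^136 ≡ 288 (mod 289)
108^272 ≡ 1 (mod 289) ✓
Therefore the multiplicative order of 108 modulo 289 is 272.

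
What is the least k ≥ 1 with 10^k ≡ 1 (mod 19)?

Since 10 ∈ (Z/19Z)^×, its order divides φ(19) = 19 − 1 = 18 = 2 · 3^2.
Divisors of 18: 1, 2, 3, 6, 9, 18.
Compute 10^d (mod 19) for the divisors d until we hit 1:
10^1 ≡ 10 (mod 19)
10^2 ≡ 5 (mod 19)
10^3 ≡ 12 (mod 19)
10^6 ≡ 11 (mod 19)
10^9 ≡ 18 (mod 19)
10^18 ≡ 1 (mod 19) ✓
Hence ord(10) = 18.

18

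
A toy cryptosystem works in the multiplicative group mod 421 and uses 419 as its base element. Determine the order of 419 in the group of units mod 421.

By Lagrange's theorem, ord_421(419) divides φ(421) = 421 − 1 = 420 = 2^2 · 3 · 5 · 7.
Divisors of 420: 1, 2, 3, 4, 5, 6, 7, 10, 12, 14, 15, 20, 21, 28, 30, 35, 42, 60, 70, 84, 105, 140, 210, 420.
Evaluate successive powers at the divisors of 420:
419^1 ≡ 419 (mod 421)
419^2 ≡ 4 (mod 421)
419^3 ≡ 413 (mod 421)
419^4 ≡ 16 (mod 421)
419^5 ≡ 389 (mod 421)
419^6 ≡ 64 (mod 421)
419^7 ≡ 293 (mod 421)
419^10 ≡ 182 (mod 421)
419^12 ≡ 307 (mod 421)
419^14 ≡ 386 (mod 421)
419^15 ≡ 70 (mod 421)
419^20 ≡ 286 (mod 421)
419^21 ≡ 270 (mod 421)
419^28 ≡ 383 (mod 421)
419^30 ≡ 269 (mod 421)
419^35 ≡ 233 (mod 421)
419^42 ≡ 67 (mod 421)
419^60 ≡ 370 (mod 421)
419^70 ≡ 401 (mod 421)
419^84 ≡ 279 (mod 421)
419^105 ≡ 392 (mod 421)
419^140 ≡ 400 (mod 421)
419^210 ≡ 420 (mod 421)
419^420 ≡ 1 (mod 421) ✓
So ord_421(419) = 420.

420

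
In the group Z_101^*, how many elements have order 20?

8

φ(101) = 101 − 1 = 100 = 2^2 · 5^2.
In a cyclic group of order 100, there are φ(d) elements of order d for each divisor d of 100, and zero for non-divisors.
20 = 2^2 · 5 divides 100, and φ(20) = 8.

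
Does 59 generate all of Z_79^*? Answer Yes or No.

Yes

φ(79) = 79 − 1 = 78 = 2 · 3 · 13.
It suffices to check that the order of 59 is not a proper divisor of 78: compute 59^(78/q) for q ∈ {2, 3, 13}.
59^39 ≡ 78 (mod 79)  [q = 2: ≢ 1 ✓]
59^26 ≡ 23 (mod 79)  [q = 3: ≢ 1 ✓]
59^6 ≡ 46 (mod 79)  [q = 13: ≢ 1 ✓]
All checks pass, so 59 has order 78 and is a primitive root modulo 79.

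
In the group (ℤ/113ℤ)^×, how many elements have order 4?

2

φ(113) = 113 − 1 = 112 = 2^4 · 7.
Since (Z/113Z)^× is cyclic of order 112, the number of elements of order d is φ(d) when d | 112 and 0 otherwise.
4 = 2^2 divides 112, and φ(4) = 2.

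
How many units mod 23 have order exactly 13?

0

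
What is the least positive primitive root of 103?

5

φ(103) = 103 − 1 = 102 = 2 · 3 · 17.
Test candidates g = 2, 3, … against the prime factors q ∈ {2, 3, 17} of φ(103): g is a generator iff g^(102/q) ≢ 1 for every such q.
g = 2: 2^51 ≡ 1 — hits 1, so not a primitive root.
g = 3: 3^51 ≡ 102; 3^34 ≡ 1 — hits 1, so not a primitive root.
g = 4: 4^51 ≡ 1 — hits 1, so not a primitive root.
g = 5: 5^51 ≡ 102; 5^34 ≡ 56; 5^6 ≡ 72 — none is 1, so 5 is a primitive root.
So 5 is the smallest generator of (Z/103Z)^×.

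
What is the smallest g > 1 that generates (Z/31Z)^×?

3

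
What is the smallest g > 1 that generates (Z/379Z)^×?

φ(379) = 379 − 1 = 378 = 2 · 3^3 · 7.
Test candidates g = 2, 3, … against the prime factors q ∈ {2, 3, 7} of φ(379): g is a generator iff g^(378/q) ≢ 1 for every such q.
g = 2: 2^189 ≡ 378; 2^126 ≡ 327; 2^54 ≡ 125 — none is 1, so 2 is a primitive root.
The smallest primitive root modulo 379 is 2.

2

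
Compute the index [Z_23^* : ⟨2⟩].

2

The order of 2 must divide φ(23) = 23 − 1 = 22 = 2 · 11.
Divisors of 22: 1, 2, 11, 22.
Compute 2^d (mod 23) for the divisors d until we hit 1:
2^1 ≡ 2 (mod 23)
2^2 ≡ 4 (mod 23)
2^11 ≡ 1 (mod 23) ✓
Thus |⟨2⟩| = ord(2) = 11.
The index is φ(23) / ord(2) = 22 / 11 = 2.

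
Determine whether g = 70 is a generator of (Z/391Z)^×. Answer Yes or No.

No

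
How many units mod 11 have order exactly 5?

4

φ(11) = 11 − 1 = 10 = 2 · 5.
In a cyclic group of order 10, there are φ(d) elements of order d for each divisor d of 10, and zero for non-divisors.
5 | 10, and φ(5) = 5 − 1 = 4.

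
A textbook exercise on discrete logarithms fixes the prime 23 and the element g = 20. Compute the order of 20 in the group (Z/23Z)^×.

ord(20) | φ(23) = 23 − 1 = 22 = 2 · 11.
Divisors of 22: 1, 2, 11, 22.
Check 20^d mod 23 for each divisor in increasing order:
20^1 ≡ 20 (mod 23)
20^2 ≡ 9 (mod 23)
20^11 ≡ 22 (mod 23)
20^22 ≡ 1 (mod 23) ✓
Hence ord(20) = 22.

22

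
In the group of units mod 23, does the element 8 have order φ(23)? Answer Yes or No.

No

φ(23) = 23 − 1 = 22 = 2 · 11.
It suffices to check that the order of 8 is not a proper divisor of 22: compute 8^(22/q) for q ∈ {2, 11}.
8^11 ≡ 1 (mod 23)  [q = 2: ≡ 1 ✗]
8^2 ≡ 18 (mod 23)  [q = 11: ≢ 1 ✓]
The check at q = 2 fails, so 8 generates a proper subgroup.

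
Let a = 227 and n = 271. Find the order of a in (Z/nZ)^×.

90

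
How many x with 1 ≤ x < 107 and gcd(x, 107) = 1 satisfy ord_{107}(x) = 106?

52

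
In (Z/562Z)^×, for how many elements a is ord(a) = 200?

φ(562) = φ(2)·φ(281) = 1·280 = 280 = 2^3 · 5 · 7.
Since (Z/562Z)^× is cyclic of order 280, the number of elements of order d is φ(d) when d | 280 and 0 otherwise.
Since 200 ∤ 280, the count is 0.

0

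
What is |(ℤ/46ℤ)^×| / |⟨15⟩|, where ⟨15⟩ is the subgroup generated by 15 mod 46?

ord(15) | φ(46) = φ(2)·φ(23) = 1·22 = 22 = 2 · 11.
Divisors of 22: 1, 2, 11, 22.
Compute 15^d (mod 46) for the divisors d until we hit 1:
15^1 ≡ 15 (mod 46)
15^2 ≡ 41 (mod 46)
15^11 ≡ 45 (mod 46)
15^22 ≡ 1 (mod 46) ✓
The order of 15 is 22, so the subgroup it generates has 22 elements.
[(Z/46Z)^× : ⟨15⟩] = 22/22 = 1.

1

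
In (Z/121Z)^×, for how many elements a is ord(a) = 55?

40

φ(121) = φ(11^2) = 11·(11−1) = 110 = 2 · 5 · 11.
In a cyclic group of order 110, there are φ(d) elements of order d for each divisor d of 110, and zero for non-divisors.
55 = 5 · 11 divides 110, and φ(55) = 40.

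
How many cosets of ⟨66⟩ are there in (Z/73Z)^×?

3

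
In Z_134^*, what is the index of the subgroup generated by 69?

The order of 69 must divide φ(134) = φ(2)·φ(67) = 1·66 = 66 = 2 · 3 · 11.
Divisors of 66: 1, 2, 3, 6, 11, 22, 33, 66.
Compute 69^d (mod 134) for the divisors d until we hit 1:
69^1 ≡ 69
69^2 ≡ 71
69^3 ≡ 75
69^6 ≡ 131
69^11 ≡ 105
69^22 ≡ 37
69^33 ≡ 133
69^66 ≡ 1
The order of 69 is 66, so the subgroup it generates has 66 elements.
Index = |(Z/134Z)^×| / |⟨69⟩| = 66 / 66 = 1.

1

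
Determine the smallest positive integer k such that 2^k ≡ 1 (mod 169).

By Lagrange's theorem, ord_169(2) divides φ(169) = φ(13^2) = 13·(13−1) = 156 = 2^2 · 3 · 13.
Divisors of 156: 1, 2, 3, 4, 6, 12, 13, 26, 39, 52, 78, 156.
Test each divisor d:
2^1 ≡ 2 (mod 169)
2^2 ≡ 4 (mod 169)
2^3 ≡ 8 (mod 169)
2^4 ≡ 16 (mod 169)
2^6 ≡ 64 (mod 169)
2^12 ≡ 40 (mod 169)
2^13 ≡ 80 (mod 169)
2^26 ≡ 147 (mod 169)
2^39 ≡ 99 (mod 169)
2^52 ≡ 146 (mod 169)
2^78 ≡ 168 (mod 169)
2^156 ≡ 1 (mod 169) ✓
Hence ord(2) = 156.

156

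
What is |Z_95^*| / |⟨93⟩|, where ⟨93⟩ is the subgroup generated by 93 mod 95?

2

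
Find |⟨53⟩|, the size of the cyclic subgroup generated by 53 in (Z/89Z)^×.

44

By Lagrange's theorem, ord_89(53) divides φ(89) = 89 − 1 = 88 = 2^3 · 11.
Divisors of 88: 1, 2, 4, 8, 11, 22, 44, 88.
Check 53^d mod 89 for each divisor in increasing order:
53^1 ≡ 53 (mod 89)
53^2 ≡ 50 (mod 89)
53^4 ≡ 8 (mod 89)
53^8 ≡ 64 (mod 89)
53^11 ≡ 55 (mod 89)
53^22 ≡ 88 (mod 89)
53^44 ≡ 1 (mod 89) ✓
Therefore the multiplicative order of 53 modulo 89 is 44.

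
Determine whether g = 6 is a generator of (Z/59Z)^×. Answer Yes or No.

Yes

φ(59) = 59 − 1 = 58 = 2 · 29.
6 is a primitive root mod 59 iff 6^(φ(59)/q) ≢ 1 for every prime q | φ(59), i.e. q ∈ {2, 29}.
6^29 ≡ 58 (mod 59)  [q = 2: ≢ 1 ✓]
6^2 ≡ 36 (mod 59)  [q = 29: ≢ 1 ✓]
All checks pass, so 6 has order 58 and is a primitive root modulo 59.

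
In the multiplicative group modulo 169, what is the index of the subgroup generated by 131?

Since 131 ∈ (Z/169Z)^×, its order divides φ(169) = φ(13^2) = 13·(13−1) = 156 = 2^2 · 3 · 13.
Divisors of 156: 1, 2, 3, 4, 6, 12, 13, 26, 39, 52, 78, 156.
Check 131^d mod 169 for each divisor in increasing order:
131^1 ≡ 131
131^2 ≡ 92
131^3 ≡ 53
131^4 ≡ 14
131^6 ≡ 105
131^12 ≡ 40
131^13 ≡ 1
So ord_169(131) = 13, hence |⟨131⟩| = 13.
[(Z/169Z)^× : ⟨131⟩] = 156/13 = 12.

12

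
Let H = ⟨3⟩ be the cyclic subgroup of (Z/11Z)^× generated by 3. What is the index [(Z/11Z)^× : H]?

2

Since 3 ∈ (Z/11Z)^×, its order divides φ(11) = 11 − 1 = 10 = 2 · 5.
Divisors of 10: 1, 2, 5, 10.
Test each divisor d:
3^1 ≡ 3
3^2 ≡ 9
3^5 ≡ 1
So ord_11(3) = 5, hence |⟨3⟩| = 5.
Index = |(Z/11Z)^×| / |⟨3⟩| = 10 / 5 = 2.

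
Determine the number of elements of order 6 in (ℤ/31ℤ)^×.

2

φ(31) = 31 − 1 = 30 = 2 · 3 · 5.
Since (Z/31Z)^× is cyclic of order 30, the number of elements of order d is φ(d) when d | 30 and 0 otherwise.
6 = 2 · 3 divides 30, and φ(6) = 2.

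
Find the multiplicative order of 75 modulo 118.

29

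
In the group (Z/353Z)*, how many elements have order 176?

φ(353) = 353 − 1 = 352 = 2^5 · 11.
Since (Z/353Z)^× is cyclic of order 352, the number of elements of order d is φ(d) when d | 352 and 0 otherwise.
176 = 2^4 · 11 divides 352, and φ(176) = 80.

80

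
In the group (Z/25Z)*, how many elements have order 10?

4

φ(25) = φ(5^2) = 5·(5−1) = 20 = 2^2 · 5.
(Z/25Z)^× is cyclic (|G| = 20); a cyclic group of order m has exactly φ(d) elements of each order d | m, and none otherwise.
10 = 2 · 5 divides 20, and φ(10) = 4.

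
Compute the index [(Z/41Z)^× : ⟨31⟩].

By Lagrange's theorem, ord_41(31) divides φ(41) = 41 − 1 = 40 = 2^3 · 5.
Divisors of 40: 1, 2, 4, 5, 8, 10, 20, 40.
Check 31^d mod 41 for each divisor in increasing order:
31^1 ≡ 31
31^2 ≡ 18
31^4 ≡ 37
31^5 ≡ 40
31^8 ≡ 16
31^10 ≡ 1
The order of 31 is 10, so the subgroup it generates has 10 elements.
[(Z/41Z)^× : ⟨31⟩] = 40/10 = 4.

4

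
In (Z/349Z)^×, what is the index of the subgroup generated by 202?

The order of 202 must divide φ(349) = 349 − 1 = 348 = 2^2 · 3 · 29.
Divisors of 348: 1, 2, 3, 4, 6, 12, 29, 58, 87, 116, 174, 348.
Test each divisor d:
202^1 ≡ 202 (mod 349)
202^2 ≡ 320 (mod 349)
202^3 ≡ 75 (mod 349)
202^4 ≡ 143 (mod 349)
202^6 ≡ 41 (mod 349)
202^12 ≡ 285 (mod 349)
202^29 ≡ 123 (mod 349)
202^58 ≡ 122 (mod 349)
202^87 ≡ 348 (mod 349)
202^116 ≡ 226 (mod 349)
202^174 ≡ 1 (mod 349) ✓
So ord_349(202) = 174, hence |⟨202⟩| = 174.
[(Z/349Z)^× : ⟨202⟩] = 348/174 = 2.

2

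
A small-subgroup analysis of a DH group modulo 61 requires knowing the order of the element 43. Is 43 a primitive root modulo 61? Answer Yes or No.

Yes

φ(61) = 61 − 1 = 60 = 2^2 · 3 · 5.
An element g generates (Z/61Z)^× iff g^(60/q) ≢ 1 (mod 61) for each prime q ∈ {2, 3, 5}.
43^30 ≡ 60 (mod 61)  [q = 2: ≢ 1 ✓]
43^20 ≡ 47 (mod 61)  [q = 3: ≢ 1 ✓]
43^12 ≡ 58 (mod 61)  [q = 5: ≢ 1 ✓]
None equal 1, so ord_61(43) = 60: 43 is a primitive root.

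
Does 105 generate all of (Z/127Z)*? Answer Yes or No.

φ(127) = 127 − 1 = 126 = 2 · 3^2 · 7.
It suffices to check that the order of 105 is not a proper divisor of 126: compute 105^(126/q) for q ∈ {2, 3, 7}.
105^63 ≡ 126 (mod 127)  [q = 2: ≢ 1 ✓]
105^42 ≡ 19 (mod 127)  [q = 3: ≢ 1 ✓]
105^18 ≡ 1 (mod 127)  [q = 7: ≡ 1 ✗]
105^18 ≡ 1 shows ord(105) | 18, strictly less than φ(127); not a primitive root.

No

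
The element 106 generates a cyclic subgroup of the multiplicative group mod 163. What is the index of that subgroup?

1

By Lagrange's theorem, ord_163(106) divides φ(163) = 163 − 1 = 162 = 2 · 3^4.
Divisors of 162: 1, 2, 3, 6, 9, 18, 27, 54, 81, 162.
Check 106^d mod 163 for each divisor in increasing order:
106^1 ≡ 106
106^2 ≡ 152
106^3 ≡ 138
106^6 ≡ 136
106^9 ≡ 23
106^18 ≡ 40
106^27 ≡ 105
106^54 ≡ 104
106^81 ≡ 162
106^162 ≡ 1
The order of 106 is 162, so the subgroup it generates has 162 elements.
Index = |(Z/163Z)^×| / |⟨106⟩| = 162 / 162 = 1.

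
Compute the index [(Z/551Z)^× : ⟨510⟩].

14

ord(510) | φ(551) = φ(19·29) = (19−1)·(29−1) = 18·28 = 504 = 2^3 · 3^2 · 7.
Divisors of 504: 1, 2, 3, 4, 6, 7, 8, 9, 12, 14, 18, 21, 24, 28, 36, 42, 56, 63, 72, 84, 126, 168, 252, 504.
Check 510^d mod 551 for each divisor in increasing order:
510^1 ≡ 510 (mod 551)
510^2 ≡ 28 (mod 551)
510^3 ≡ 505 (mod 551)
510^4 ≡ 233 (mod 551)
510^6 ≡ 463 (mod 551)
510^7 ≡ 302 (mod 551)
510^8 ≡ 291 (mod 551)
510^9 ≡ 191 (mod 551)
510^12 ≡ 30 (mod 551)
510^14 ≡ 289 (mod 551)
510^18 ≡ 115 (mod 551)
510^21 ≡ 220 (mod 551)
510^24 ≡ 349 (mod 551)
510^28 ≡ 320 (mod 551)
510^36 ≡ 1 (mod 551) ✓
Thus |⟨510⟩| = ord(510) = 36.
Index = |(Z/551Z)^×| / |⟨510⟩| = 504 / 36 = 14.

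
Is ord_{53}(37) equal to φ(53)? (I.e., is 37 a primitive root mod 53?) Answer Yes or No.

No

φ(53) = 53 − 1 = 52 = 2^2 · 13.
37 is a primitive root mod 53 iff 37^(φ(53)/q) ≢ 1 for every prime q | φ(53), i.e. q ∈ {2, 13}.
37^26 ≡ 1 (mod 53)  [q = 2: ≡ 1 ✗]
37^4 ≡ 28 (mod 53)  [q = 13: ≢ 1 ✓]
Since 37^26 ≡ 1, the order of 37 divides 26 < 52, so 37 is not a primitive root.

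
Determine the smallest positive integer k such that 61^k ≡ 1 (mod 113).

56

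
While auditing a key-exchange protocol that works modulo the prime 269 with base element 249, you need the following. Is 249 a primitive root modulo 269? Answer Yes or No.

No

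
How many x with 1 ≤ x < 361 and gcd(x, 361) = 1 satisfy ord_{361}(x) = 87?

φ(361) = φ(19^2) = 19·(19−1) = 342 = 2 · 3^2 · 19.
Since (Z/361Z)^× is cyclic of order 342, the number of elements of order d is φ(d) when d | 342 and 0 otherwise.
87 does not divide 342, so no element of (Z/361Z)^× has order 87.

0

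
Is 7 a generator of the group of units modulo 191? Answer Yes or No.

φ(191) = 191 − 1 = 190 = 2 · 5 · 19.
An element g generates (Z/191Z)^× iff g^(190/q) ≢ 1 (mod 191) for each prime q ∈ {2, 5, 19}.
7^95 ≡ 190 (mod 191)  [q = 2: ≢ 1 ✓]
7^38 ≡ 39 (mod 191)  [q = 5: ≢ 1 ✓]
7^10 ≡ 1 (mod 191)  [q = 19: ≡ 1 ✗]
Since 7^10 ≡ 1, the order of 7 divides 10 < 190, so 7 is not a primitive root.

No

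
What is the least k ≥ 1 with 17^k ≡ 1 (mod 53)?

26

ord(17) | φ(53) = 53 − 1 = 52 = 2^2 · 13.
Divisors of 52: 1, 2, 4, 13, 26, 52.
Check 17^d mod 53 for each divisor in increasing order:
17^1 ≡ 17 (mod 53)
17^2 ≡ 24 (mod 53)
17^4 ≡ 46 (mod 53)
17^13 ≡ 52 (mod 53)
17^26 ≡ 1 (mod 53) ✓
So ord_53(17) = 26.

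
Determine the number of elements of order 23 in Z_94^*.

22

φ(94) = φ(2)·φ(47) = 1·46 = 46 = 2 · 23.
(Z/94Z)^× is cyclic (|G| = 46); a cyclic group of order m has exactly φ(d) elements of each order d | m, and none otherwise.
23 | 46, and φ(23) = 23 − 1 = 22.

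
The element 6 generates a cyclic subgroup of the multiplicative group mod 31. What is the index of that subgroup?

5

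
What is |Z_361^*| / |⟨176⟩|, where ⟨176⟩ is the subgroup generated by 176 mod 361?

2

The order of 176 must divide φ(361) = φ(19^2) = 19·(19−1) = 342 = 2 · 3^2 · 19.
Divisors of 342: 1, 2, 3, 6, 9, 18, 19, 38, 57, 114, 171, 342.
Test each divisor d:
176^1 ≡ 176 (mod 361)
176^2 ≡ 291 (mod 361)
176^3 ≡ 315 (mod 361)
176^6 ≡ 311 (mod 361)
176^9 ≡ 134 (mod 361)
176^18 ≡ 267 (mod 361)
176^19 ≡ 62 (mod 361)
176^38 ≡ 234 (mod 361)
176^57 ≡ 68 (mod 361)
176^114 ≡ 292 (mod 361)
176^171 ≡ 1 (mod 361) ✓
Thus |⟨176⟩| = ord(176) = 171.
[(Z/361Z)^× : ⟨176⟩] = 342/171 = 2.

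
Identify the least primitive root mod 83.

2

φ(83) = 83 − 1 = 82 = 2 · 41.
Test candidates g = 2, 3, … against the prime factors q ∈ {2, 41} of φ(83): g is a generator iff g^(82/q) ≢ 1 for every such q.
g = 2: 2^41 ≡ 82; 2^2 ≡ 4 — none is 1, so 2 is a primitive root.
So 2 is the smallest generator of (Z/83Z)^×.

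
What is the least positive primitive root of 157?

5

φ(157) = 157 − 1 = 156 = 2^2 · 3 · 13.
Test candidates g = 2, 3, … against the prime factors q ∈ {2, 3, 13} of φ(157): g is a generator iff g^(156/q) ≢ 1 for every such q.
g = 2: 2^78 ≡ 156; 2^52 ≡ 1 — hits 1, so not a primitive root.
g = 3: 3^78 ≡ 1 — hits 1, so not a primitive root.
g = 4: 4^78 ≡ 1 — hits 1, so not a primitive root.
g = 5: 5^78 ≡ 156; 5^52 ≡ 12; 5^12 ≡ 130 — none is 1, so 5 is a primitive root.
Hence the least primitive root of 157 is 5.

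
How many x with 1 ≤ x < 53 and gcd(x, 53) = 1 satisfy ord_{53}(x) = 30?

0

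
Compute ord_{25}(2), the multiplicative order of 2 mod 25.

20

ord(2) | φ(25) = φ(5^2) = 5·(5−1) = 20 = 2^2 · 5.
Divisors of 20: 1, 2, 4, 5, 10, 20.
Evaluate successive powers at the divisors of 20:
2^1 ≡ 2 (mod 25)
2^2 ≡ 4 (mod 25)
2^4 ≡ 16 (mod 25)
2^5 ≡ 7 (mod 25)
2^10 ≡ 24 (mod 25)
2^20 ≡ 1 (mod 25) ✓
Therefore the multiplicative order of 2 modulo 25 is 20.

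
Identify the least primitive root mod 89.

φ(89) = 89 − 1 = 88 = 2^3 · 11.
g is a primitive root iff g^(88/q) ≢ 1 (mod 89) for each prime q ∈ {2, 11}.
g = 2: 2^44 ≡ 1 — hits 1, so not a primitive root.
g = 3: 3^44 ≡ 88; 3^8 ≡ 64 — none is 1, so 3 is a primitive root.
So 3 is the smallest generator of (Z/89Z)^×.

3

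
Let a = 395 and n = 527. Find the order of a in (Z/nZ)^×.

By Lagrange's theorem, ord_527(395) divides φ(527) = φ(17·31) = (17−1)·(31−1) = 16·30 = 480 = 2^5 · 3 · 5.
Divisors of 480: 1, 2, 3, 4, 5, 6, 8, 10, 12, 15, 16, 20, 24, 30, 32, 40, 48, 60, 80, 96, 120, 160, 240, 480.
Evaluate successive powers at the divisors of 480:
395^1 ≡ 395
395^2 ≡ 33
395^3 ≡ 387
395^4 ≡ 35
395^5 ≡ 123
395^6 ≡ 101
395^8 ≡ 171
395^10 ≡ 373
395^12 ≡ 188
395^15 ≡ 30
395^16 ≡ 256
395^20 ≡ 1
So ord_527(395) = 20.

20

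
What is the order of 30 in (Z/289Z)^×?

68

By Lagrange's theorem, ord_289(30) divides φ(289) = φ(17^2) = 17·(17−1) = 272 = 2^4 · 17.
Divisors of 272: 1, 2, 4, 8, 16, 17, 34, 68, 136, 272.
Compute 30^d (mod 289) for the divisors d until we hit 1:
30^1 ≡ 30
30^2 ≡ 33
30^4 ≡ 222
30^8 ≡ 154
30^16 ≡ 18
30^17 ≡ 251
30^34 ≡ 288
30^68 ≡ 1
So ord_289(30) = 68.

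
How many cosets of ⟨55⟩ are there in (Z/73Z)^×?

8

The order of 55 must divide φ(73) = 73 − 1 = 72 = 2^3 · 3^2.
Divisors of 72: 1, 2, 3, 4, 6, 8, 9, 12, 18, 24, 36, 72.
Evaluate successive powers at the divisors of 72:
55^1 ≡ 55 (mod 73)
55^2 ≡ 32 (mod 73)
55^3 ≡ 8 (mod 73)
55^4 ≡ 2 (mod 73)
55^6 ≡ 64 (mod 73)
55^8 ≡ 4 (mod 73)
55^9 ≡ 1 (mod 73) ✓
So ord_73(55) = 9, hence |⟨55⟩| = 9.
Index = |(Z/73Z)^×| / |⟨55⟩| = 72 / 9 = 8.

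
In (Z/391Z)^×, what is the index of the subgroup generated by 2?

4

The order of 2 must divide φ(391) = φ(17·23) = (17−1)·(23−1) = 16·22 = 352 = 2^5 · 11.
Divisors of 352: 1, 2, 4, 8, 11, 16, 22, 32, 44, 88, 176, 352.
Compute 2^d (mod 391) for the divisors d until we hit 1:
2^1 ≡ 2
2^2 ≡ 4
2^4 ≡ 16
2^8 ≡ 256
2^11 ≡ 93
2^16 ≡ 239
2^22 ≡ 47
2^32 ≡ 35
2^44 ≡ 254
2^88 ≡ 1
So ord_391(2) = 88, hence |⟨2⟩| = 88.
The index is φ(391) / ord(2) = 352 / 88 = 4.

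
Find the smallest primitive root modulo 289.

3

φ(289) = φ(17^2) = 17·(17−1) = 272 = 2^4 · 17.
Test candidates g = 2, 3, … against the prime factors q ∈ {2, 17} of φ(289): g is a generator iff g^(272/q) ≢ 1 for every such q.
g = 2: 2^136 ≡ 1 — hits 1, so not a primitive root.
g = 3: 3^136 ≡ 288; 3^16 ≡ 171 — none is 1, so 3 is a primitive root.
So 3 is the smallest generator of (Z/289Z)^×.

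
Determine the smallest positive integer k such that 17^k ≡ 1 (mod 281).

By Lagrange's theorem, ord_281(17) divides φ(281) = 281 − 1 = 280 = 2^3 · 5 · 7.
Divisors of 280: 1, 2, 4, 5, 7, 8, 10, 14, 20, 28, 35, 40, 56, 70, 140, 280.
Evaluate successive powers at the divisors of 280:
17^1 ≡ 17
17^2 ≡ 8
17^4 ≡ 64
17^5 ≡ 245
17^7 ≡ 274
17^8 ≡ 162
17^10 ≡ 172
17^14 ≡ 49
17^20 ≡ 79
17^28 ≡ 153
17^35 ≡ 53
17^40 ≡ 59
17^56 ≡ 86
17^70 ≡ 280
17^140 ≡ 1
Therefore the multiplicative order of 17 modulo 281 is 140.

140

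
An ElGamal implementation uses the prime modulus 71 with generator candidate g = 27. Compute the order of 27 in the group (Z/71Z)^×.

35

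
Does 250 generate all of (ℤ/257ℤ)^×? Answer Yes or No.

Yes

φ(257) = 257 − 1 = 256 = 2^8.
An element g generates (Z/257Z)^× iff g^(256/q) ≢ 1 (mod 257) for each prime q ∈ {2}.
250^128 ≡ 256 (mod 257)  [q = 2: ≢ 1 ✓]
None equal 1, so ord_257(250) = 256: 250 is a primitive root.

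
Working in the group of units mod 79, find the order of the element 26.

39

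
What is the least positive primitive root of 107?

φ(107) = 107 − 1 = 106 = 2 · 53.
Test candidates g = 2, 3, … against the prime factors q ∈ {2, 53} of φ(107): g is a generator iff g^(106/q) ≢ 1 for every such q.
g = 2: 2^53 ≡ 106; 2^2 ≡ 4 — none is 1, so 2 is a primitive root.
Hence the least primitive root of 107 is 2.

2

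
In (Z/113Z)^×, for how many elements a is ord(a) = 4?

φ(113) = 113 − 1 = 112 = 2^4 · 7.
In a cyclic group of order 112, there are φ(d) elements of order d for each divisor d of 112, and zero for non-divisors.
4 = 2^2 divides 112, and φ(4) = 2.

2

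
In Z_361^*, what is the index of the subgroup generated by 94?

9

By Lagrange's theorem, ord_361(94) divides φ(361) = φ(19^2) = 19·(19−1) = 342 = 2 · 3^2 · 19.
Divisors of 342: 1, 2, 3, 6, 9, 18, 19, 38, 57, 114, 171, 342.
Evaluate successive powers at the divisors of 342:
94^1 ≡ 94 (mod 361)
94^2 ≡ 172 (mod 361)
94^3 ≡ 284 (mod 361)
94^6 ≡ 153 (mod 361)
94^9 ≡ 132 (mod 361)
94^18 ≡ 96 (mod 361)
94^19 ≡ 360 (mod 361)
94^38 ≡ 1 (mod 361) ✓
The order of 94 is 38, so the subgroup it generates has 38 elements.
Index = |(Z/361Z)^×| / |⟨94⟩| = 342 / 38 = 9.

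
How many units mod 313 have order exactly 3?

2

φ(313) = 313 − 1 = 312 = 2^3 · 3 · 13.
In a cyclic group of order 312, there are φ(d) elements of order d for each divisor d of 312, and zero for non-divisors.
3 | 312, and φ(3) = 3 − 1 = 2.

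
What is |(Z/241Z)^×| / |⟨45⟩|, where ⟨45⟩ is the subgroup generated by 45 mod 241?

2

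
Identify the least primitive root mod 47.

5

φ(47) = 47 − 1 = 46 = 2 · 23.
Test candidates g = 2, 3, … against the prime factors q ∈ {2, 23} of φ(47): g is a generator iff g^(46/q) ≢ 1 for every such q.
g = 2: 2^23 ≡ 1 — hits 1, so not a primitive root.
g = 3: 3^23 ≡ 1 — hits 1, so not a primitive root.
g = 4: 4^23 ≡ 1 — hits 1, so not a primitive root.
g = 5: 5^23 ≡ 46; 5^2 ≡ 25 — none is 1, so 5 is a primitive root.
Hence the least primitive root of 47 is 5.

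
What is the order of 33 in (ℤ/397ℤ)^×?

198

ord(33) | φ(397) = 397 − 1 = 396 = 2^2 · 3^2 · 11.
Divisors of 396: 1, 2, 3, 4, 6, 9, 11, 12, 18, 22, 33, 36, 44, 66, 99, 132, 198, 396.
Test each divisor d:
33^1 ≡ 33
33^2 ≡ 295
33^3 ≡ 207
33^4 ≡ 82
33^6 ≡ 370
33^9 ≡ 366
33^11 ≡ 383
33^12 ≡ 332
33^18 ≡ 167
33^22 ≡ 196
33^33 ≡ 35
33^36 ≡ 99
33^44 ≡ 304
33^66 ≡ 34
33^99 ≡ 396
33^132 ≡ 362
33^198 ≡ 1
The smallest such exponent is 198, so the order of 33 is 198.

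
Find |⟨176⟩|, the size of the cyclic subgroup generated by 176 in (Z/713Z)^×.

330

Since 176 ∈ (Z/713Z)^×, its order divides φ(713) = φ(23·31) = (23−1)·(31−1) = 22·30 = 660 = 2^2 · 3 · 5 · 11.
Divisors of 660: 1, 2, 3, 4, 5, 6, 10, 11, 12, 15, 20, 22, 30, 33, 44, 55, 60, 66, 110, 132, 165, 220, 330, 660.
Test each divisor d:
176^1 ≡ 176 (mod 713)
176^2 ≡ 317 (mod 713)
176^3 ≡ 178 (mod 713)
176^4 ≡ 669 (mod 713)
176^5 ≡ 99 (mod 713)
176^6 ≡ 312 (mod 713)
176^10 ≡ 532 (mod 713)
176^11 ≡ 229 (mod 713)
176^12 ≡ 376 (mod 713)
176^15 ≡ 619 (mod 713)
176^20 ≡ 676 (mod 713)
176^22 ≡ 392 (mod 713)
176^30 ≡ 280 (mod 713)
176^33 ≡ 643 (mod 713)
176^44 ≡ 369 (mod 713)
176^55 ≡ 367 (mod 713)
176^60 ≡ 683 (mod 713)
176^66 ≡ 622 (mod 713)
176^110 ≡ 645 (mod 713)
176^132 ≡ 438 (mod 713)
176^165 ≡ 712 (mod 713)
176^220 ≡ 346 (mod 713)
176^330 ≡ 1 (mod 713) ✓
Therefore the multiplicative order of 176 modulo 713 is 330.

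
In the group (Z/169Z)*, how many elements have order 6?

2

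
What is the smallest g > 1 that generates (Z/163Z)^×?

φ(163) = 163 − 1 = 162 = 2 · 3^4.
g is a primitive root iff g^(162/q) ≢ 1 (mod 163) for each prime q ∈ {2, 3}.
g = 2: 2^81 ≡ 162; 2^54 ≡ 104 — none is 1, so 2 is a primitive root.
So 2 is the smallest generator of (Z/163Z)^×.

2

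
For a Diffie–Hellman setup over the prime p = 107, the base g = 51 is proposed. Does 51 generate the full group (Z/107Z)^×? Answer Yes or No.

φ(107) = 107 − 1 = 106 = 2 · 53.
It suffices to check that the order of 51 is not a proper divisor of 106: compute 51^(106/q) for q ∈ {2, 53}.
51^53 ≡ 106 (mod 107)  [q = 2: ≢ 1 ✓]
51^2 ≡ 33 (mod 107)  [q = 53: ≢ 1 ✓]
All checks pass, so 51 has order 106 and is a primitive root modulo 107.

Yes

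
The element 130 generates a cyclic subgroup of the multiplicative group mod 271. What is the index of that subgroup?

3

By Lagrange's theorem, ord_271(130) divides φ(271) = 271 − 1 = 270 = 2 · 3^3 · 5.
Divisors of 270: 1, 2, 3, 5, 6, 9, 10, 15, 18, 27, 30, 45, 54, 90, 135, 270.
Compute 130^d (mod 271) for the divisors d until we hit 1:
130^1 ≡ 130 (mod 271)
130^2 ≡ 98 (mod 271)
130^3 ≡ 3 (mod 271)
130^5 ≡ 23 (mod 271)
130^6 ≡ 9 (mod 271)
130^9 ≡ 27 (mod 271)
130^10 ≡ 258 (mod 271)
130^15 ≡ 243 (mod 271)
130^18 ≡ 187 (mod 271)
130^27 ≡ 171 (mod 271)
130^30 ≡ 242 (mod 271)
130^45 ≡ 270 (mod 271)
130^54 ≡ 244 (mod 271)
130^90 ≡ 1 (mod 271) ✓
The order of 130 is 90, so the subgroup it generates has 90 elements.
Index = |(Z/271Z)^×| / |⟨130⟩| = 270 / 90 = 3.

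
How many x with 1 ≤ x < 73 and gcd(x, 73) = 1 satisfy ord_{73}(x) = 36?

φ(73) = 73 − 1 = 72 = 2^3 · 3^2.
(Z/73Z)^× is cyclic (|G| = 72); a cyclic group of order m has exactly φ(d) elements of each order d | m, and none otherwise.
36 = 2^2 · 3^2 divides 72, and φ(36) = 12.

12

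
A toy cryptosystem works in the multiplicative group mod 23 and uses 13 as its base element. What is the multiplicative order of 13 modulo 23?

By Lagrange's theorem, ord_23(13) divides φ(23) = 23 − 1 = 22 = 2 · 11.
Divisors of 22: 1, 2, 11, 22.
Check 13^d mod 23 for each divisor in increasing order:
13^1 ≡ 13 (mod 23)
13^2 ≡ 8 (mod 23)
13^11 ≡ 1 (mod 23) ✓
So ord_23(13) = 11.

11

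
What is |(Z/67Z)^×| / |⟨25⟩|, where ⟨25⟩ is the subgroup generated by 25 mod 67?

The order of 25 must divide φ(67) = 67 − 1 = 66 = 2 · 3 · 11.
Divisors of 66: 1, 2, 3, 6, 11, 22, 33, 66.
Evaluate successive powers at the divisors of 66:
25^1 ≡ 25 (mod 67)
25^2 ≡ 22 (mod 67)
25^3 ≡ 14 (mod 67)
25^6 ≡ 62 (mod 67)
25^11 ≡ 1 (mod 67) ✓
Thus |⟨25⟩| = ord(25) = 11.
The index is φ(67) / ord(25) = 66 / 11 = 6.

6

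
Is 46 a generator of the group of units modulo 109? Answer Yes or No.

φ(109) = 109 − 1 = 108 = 2^2 · 3^3.
Test 46^(108/q) mod 109 for each prime factor q of 108:
46^54 ≡ 1 (mod 109)  [q = 2: ≡ 1 ✗]
46^36 ≡ 1 (mod 109)  [q = 3: ≡ 1 ✗]
The check at q = 2 fails, so 46 generates a proper subgroup.

No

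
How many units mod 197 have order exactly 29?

φ(197) = 197 − 1 = 196 = 2^2 · 7^2.
(Z/197Z)^× is cyclic (|G| = 196); a cyclic group of order m has exactly φ(d) elements of each order d | m, and none otherwise.
29 does not divide 196, so no element of (Z/197Z)^× has order 29.

0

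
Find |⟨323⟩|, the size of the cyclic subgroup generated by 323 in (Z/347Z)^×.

Since 323 ∈ (Z/347Z)^×, its order divides φ(347) = 347 − 1 = 346 = 2 · 173.
Divisors of 346: 1, 2, 173, 346.
Compute 323^d (mod 347) for the divisors d until we hit 1:
323^1 ≡ 323 (mod 347)
323^2 ≡ 229 (mod 347)
323^173 ≡ 1 (mod 347) ✓
The smallest such exponent is 173, so the order of 323 is 173.

173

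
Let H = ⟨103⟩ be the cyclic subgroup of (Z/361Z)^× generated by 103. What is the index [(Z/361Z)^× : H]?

3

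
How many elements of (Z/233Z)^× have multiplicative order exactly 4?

2

φ(233) = 233 − 1 = 232 = 2^3 · 29.
In a cyclic group of order 232, there are φ(d) elements of order d for each divisor d of 232, and zero for non-divisors.
4 = 2^2 divides 232, and φ(4) = 2.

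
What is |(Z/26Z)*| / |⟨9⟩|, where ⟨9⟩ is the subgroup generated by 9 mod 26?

The order of 9 must divide φ(26) = φ(2)·φ(13) = 1·12 = 12 = 2^2 · 3.
Divisors of 12: 1, 2, 3, 4, 6, 12.
Compute 9^d (mod 26) for the divisors d until we hit 1:
9^1 ≡ 9
9^2 ≡ 3
9^3 ≡ 1
So ord_26(9) = 3, hence |⟨9⟩| = 3.
[(Z/26Z)^× : ⟨9⟩] = 12/3 = 4.

4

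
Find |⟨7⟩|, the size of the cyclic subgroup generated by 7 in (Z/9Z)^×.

By Lagrange's theorem, ord_9(7) divides φ(9) = φ(3^2) = 3·(3−1) = 6 = 2 · 3.
Divisors of 6: 1, 2, 3, 6.
Check 7^d mod 9 for each divisor in increasing order:
7^1 ≡ 7 (mod 9)
7^2 ≡ 4 (mod 9)
7^3 ≡ 1 (mod 9) ✓
Hence ord(7) = 3.

3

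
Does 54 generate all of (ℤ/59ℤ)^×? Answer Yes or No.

Yes

φ(59) = 59 − 1 = 58 = 2 · 29.
54 is a primitive root mod 59 iff 54^(φ(59)/q) ≢ 1 for every prime q | φ(59), i.e. q ∈ {2, 29}.
54^29 ≡ 58 (mod 59)  [q = 2: ≢ 1 ✓]
54^2 ≡ 25 (mod 59)  [q = 29: ≢ 1 ✓]
Every test exponent gives a nontrivial residue, hence 54 generates the full group.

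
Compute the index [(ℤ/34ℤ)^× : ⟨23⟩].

1

ord(23) | φ(34) = φ(2)·φ(17) = 1·16 = 16 = 2^4.
Divisors of 16: 1, 2, 4, 8, 16.
Test each divisor d:
23^1 ≡ 23 (mod 34)
23^2 ≡ 19 (mod 34)
23^4 ≡ 21 (mod 34)
23^8 ≡ 33 (mod 34)
23^16 ≡ 1 (mod 34) ✓
So ord_34(23) = 16, hence |⟨23⟩| = 16.
The index is φ(34) / ord(23) = 16 / 16 = 1.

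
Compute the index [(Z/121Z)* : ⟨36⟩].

ord(36) | φ(121) = φ(11^2) = 11·(11−1) = 110 = 2 · 5 · 11.
Divisors of 110: 1, 2, 5, 10, 11, 22, 55, 110.
Check 36^d mod 121 for each divisor in increasing order:
36^1 ≡ 36
36^2 ≡ 86
36^5 ≡ 56
36^10 ≡ 111
36^11 ≡ 3
36^22 ≡ 9
36^55 ≡ 1
So ord_121(36) = 55, hence |⟨36⟩| = 55.
The index is φ(121) / ord(36) = 110 / 55 = 2.

2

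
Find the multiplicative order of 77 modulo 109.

36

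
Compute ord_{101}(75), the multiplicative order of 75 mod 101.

100

ord(75) | φ(101) = 101 − 1 = 100 = 2^2 · 5^2.
Divisors of 100: 1, 2, 4, 5, 10, 20, 25, 50, 100.
Test each divisor d:
75^1 ≡ 75 (mod 101)
75^2 ≡ 70 (mod 101)
75^4 ≡ 52 (mod 101)
75^5 ≡ 62 (mod 101)
75^10 ≡ 6 (mod 101)
75^20 ≡ 36 (mod 101)
75^25 ≡ 10 (mod 101)
75^50 ≡ 100 (mod 101)
75^100 ≡ 1 (mod 101) ✓
Therefore the multiplicative order of 75 modulo 101 is 100.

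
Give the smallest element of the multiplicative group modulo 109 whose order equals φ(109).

6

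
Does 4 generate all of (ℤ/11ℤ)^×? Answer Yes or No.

No

φ(11) = 11 − 1 = 10 = 2 · 5.
It suffices to check that the order of 4 is not a proper divisor of 10: compute 4^(10/q) for q ∈ {2, 5}.
4^5 ≡ 1 (mod 11)  [q = 2: ≡ 1 ✗]
4^2 ≡ 5 (mod 11)  [q = 5: ≢ 1 ✓]
4^5 ≡ 1 shows ord(4) | 5, strictly less than φ(11); not a primitive root.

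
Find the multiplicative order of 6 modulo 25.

5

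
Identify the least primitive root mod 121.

φ(121) = φ(11^2) = 11·(11−1) = 110 = 2 · 5 · 11.
Test candidates g = 2, 3, … against the prime factors q ∈ {2, 5, 11} of φ(121): g is a generator iff g^(110/q) ≢ 1 for every such q.
g = 2: 2^55 ≡ 120; 2^22 ≡ 81; 2^10 ≡ 56 — none is 1, so 2 is a primitive root.
The smallest primitive root modulo 121 is 2.

2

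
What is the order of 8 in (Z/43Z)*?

14

The order of 8 must divide φ(43) = 43 − 1 = 42 = 2 · 3 · 7.
Divisors of 42: 1, 2, 3, 6, 7, 14, 21, 42.
Test each divisor d:
8^1 ≡ 8 (mod 43)
8^2 ≡ 21 (mod 43)
8^3 ≡ 39 (mod 43)
8^6 ≡ 16 (mod 43)
8^7 ≡ 42 (mod 43)
8^14 ≡ 1 (mod 43) ✓
Hence ord(8) = 14.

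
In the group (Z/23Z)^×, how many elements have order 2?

1

φ(23) = 23 − 1 = 22 = 2 · 11.
(Z/23Z)^× is cyclic (|G| = 22); a cyclic group of order m has exactly φ(d) elements of each order d | m, and none otherwise.
2 | 22, and φ(2) = 2 − 1 = 1.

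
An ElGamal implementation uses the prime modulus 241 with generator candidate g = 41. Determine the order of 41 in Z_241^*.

40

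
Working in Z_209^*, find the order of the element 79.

90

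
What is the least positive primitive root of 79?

φ(79) = 79 − 1 = 78 = 2 · 3 · 13.
g is a primitive root iff g^(78/q) ≢ 1 (mod 79) for each prime q ∈ {2, 3, 13}.
g = 2: 2^39 ≡ 1 — hits 1, so not a primitive root.
g = 3: 3^39 ≡ 78; 3^26 ≡ 23; 3^6 ≡ 18 — none is 1, so 3 is a primitive root.
Hence the least primitive root of 79 is 3.

3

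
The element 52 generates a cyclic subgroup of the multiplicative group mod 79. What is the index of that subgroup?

6

ord(52) | φ(79) = 79 − 1 = 78 = 2 · 3 · 13.
Divisors of 78: 1, 2, 3, 6, 13, 26, 39, 78.
Compute 52^d (mod 79) for the divisors d until we hit 1:
52^1 ≡ 52 (mod 79)
52^2 ≡ 18 (mod 79)
52^3 ≡ 67 (mod 79)
52^6 ≡ 65 (mod 79)
52^13 ≡ 1 (mod 79) ✓
The order of 52 is 13, so the subgroup it generates has 13 elements.
The index is φ(79) / ord(52) = 78 / 13 = 6.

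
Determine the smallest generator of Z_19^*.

2

φ(19) = 19 − 1 = 18 = 2 · 3^2.
Test candidates g = 2, 3, … against the prime factors q ∈ {2, 3} of φ(19): g is a generator iff g^(18/q) ≢ 1 for every such q.
g = 2: 2^9 ≡ 18; 2^6 ≡ 7 — none is 1, so 2 is a primitive root.
So 2 is the smallest generator of (Z/19Z)^×.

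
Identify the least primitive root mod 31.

3

φ(31) = 31 − 1 = 30 = 2 · 3 · 5.
Test candidates g = 2, 3, … against the prime factors q ∈ {2, 3, 5} of φ(31): g is a generator iff g^(30/q) ≢ 1 for every such q.
g = 2: 2^15 ≡ 1 — hits 1, so not a primitive root.
g = 3: 3^15 ≡ 30; 3^10 ≡ 25; 3^6 ≡ 16 — none is 1, so 3 is a primitive root.
The smallest primitive root modulo 31 is 3.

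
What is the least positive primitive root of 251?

φ(251) = 251 − 1 = 250 = 2 · 5^3.
Test candidates g = 2, 3, … against the prime factors q ∈ {2, 5} of φ(251): g is a generator iff g^(250/q) ≢ 1 for every such q.
g = 2: 2^125 ≡ 250; 2^50 ≡ 1 — hits 1, so not a primitive root.
g = 3: 3^125 ≡ 1 — hits 1, so not a primitive root.
g = 4: 4^125 ≡ 1 — hits 1, so not a primitive root.
g = 5: 5^125 ≡ 1 — hits 1, so not a primitive root.
g = 6: 6^125 ≡ 250; 6^50 ≡ 219 — none is 1, so 6 is a primitive root.
So 6 is the smallest generator of (Z/251Z)^×.

6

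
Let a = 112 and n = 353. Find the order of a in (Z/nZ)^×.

Since 112 ∈ (Z/353Z)^×, its order divides φ(353) = 353 − 1 = 352 = 2^5 · 11.
Divisors of 352: 1, 2, 4, 8, 11, 16, 22, 32, 44, 88, 176, 352.
Compute 112^d (mod 353) for the divisors d until we hit 1:
112^1 ≡ 112 (mod 353)
112^2 ≡ 189 (mod 353)
112^4 ≡ 68 (mod 353)
112^8 ≡ 35 (mod 353)
112^11 ≡ 286 (mod 353)
112^16 ≡ 166 (mod 353)
112^22 ≡ 253 (mod 353)
112^32 ≡ 22 (mod 353)
112^44 ≡ 116 (mod 353)
112^88 ≡ 42 (mod 353)
112^176 ≡ 352 (mod 353)
112^352 ≡ 1 (mod 353) ✓
So ord_353(112) = 352.

352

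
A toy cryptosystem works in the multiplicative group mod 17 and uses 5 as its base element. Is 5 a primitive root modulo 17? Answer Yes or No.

φ(17) = 17 − 1 = 16 = 2^4.
It suffices to check that the order of 5 is not a proper divisor of 16: compute 5^(16/q) for q ∈ {2}.
5^8 ≡ 16 (mod 17)  [q = 2: ≢ 1 ✓]
None equal 1, so ord_17(5) = 16: 5 is a primitive root.

Yes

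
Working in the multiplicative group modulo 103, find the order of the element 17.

ord(17) | φ(103) = 103 − 1 = 102 = 2 · 3 · 17.
Divisors of 102: 1, 2, 3, 6, 17, 34, 51, 102.
Check 17^d mod 103 for each divisor in increasing order:
17^1 ≡ 17 (mod 103)
17^2 ≡ 83 (mod 103)
17^3 ≡ 72 (mod 103)
17^6 ≡ 34 (mod 103)
17^17 ≡ 46 (mod 103)
17^34 ≡ 56 (mod 103)
17^51 ≡ 1 (mod 103) ✓
The smallest such exponent is 51, so the order of 17 is 51.

51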